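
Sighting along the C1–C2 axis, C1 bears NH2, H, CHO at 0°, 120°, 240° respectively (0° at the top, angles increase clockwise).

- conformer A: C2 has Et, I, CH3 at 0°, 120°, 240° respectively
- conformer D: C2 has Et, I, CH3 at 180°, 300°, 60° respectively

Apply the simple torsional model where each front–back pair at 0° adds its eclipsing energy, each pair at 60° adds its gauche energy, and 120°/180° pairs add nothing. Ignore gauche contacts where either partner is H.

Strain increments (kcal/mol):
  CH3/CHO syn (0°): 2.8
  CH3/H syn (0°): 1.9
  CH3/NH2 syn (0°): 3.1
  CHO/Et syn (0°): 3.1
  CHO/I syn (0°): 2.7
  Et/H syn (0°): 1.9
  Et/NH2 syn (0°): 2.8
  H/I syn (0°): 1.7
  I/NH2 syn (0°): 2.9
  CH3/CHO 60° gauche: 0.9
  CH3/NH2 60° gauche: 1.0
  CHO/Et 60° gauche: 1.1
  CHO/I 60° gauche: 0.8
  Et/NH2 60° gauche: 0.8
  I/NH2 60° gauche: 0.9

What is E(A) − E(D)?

+3.5 kcal/mol

A (eclipsed): NH2(0°)/Et(0°) eclipsed 2.8; H(120°)/I(120°) eclipsed 1.7; CHO(240°)/CH3(240°) eclipsed 2.8 → 7.3 kcal/mol.
D (staggered): NH2(0°)/I(300°) gauche 0.9; NH2(0°)/CH3(60°) gauche 1.0; CHO(240°)/Et(180°) gauche 1.1; CHO(240°)/I(300°) gauche 0.8 → 3.8 kcal/mol.
E(A) − E(D) = 7.3 − 3.8 = +3.5 kcal/mol.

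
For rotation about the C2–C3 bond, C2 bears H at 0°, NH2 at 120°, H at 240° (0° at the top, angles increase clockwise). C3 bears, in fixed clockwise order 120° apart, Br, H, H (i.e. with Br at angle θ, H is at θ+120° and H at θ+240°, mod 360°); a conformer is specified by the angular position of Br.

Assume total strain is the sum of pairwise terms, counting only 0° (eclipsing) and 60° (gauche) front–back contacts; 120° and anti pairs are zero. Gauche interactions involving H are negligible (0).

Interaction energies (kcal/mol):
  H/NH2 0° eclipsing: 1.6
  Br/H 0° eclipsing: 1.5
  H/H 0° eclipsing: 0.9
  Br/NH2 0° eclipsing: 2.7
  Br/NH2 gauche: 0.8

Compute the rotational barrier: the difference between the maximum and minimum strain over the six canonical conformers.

Br at 0° is eclipsed. H at 0° is eclipsed with Br at 0° (1.5); NH2 at 120° is eclipsed with H at 120° (1.6); H at 240° is eclipsed with H at 240° (0.9). Total 4.0 kcal/mol.
Br at 60° is staggered. NH2 at 120° is gauche with Br at 60° (0.8). Total 0.8 kcal/mol.
Br at 120° is eclipsed. H at 0° is eclipsed with H at 0° (0.9); NH2 at 120° is eclipsed with Br at 120° (2.7); H at 240° is eclipsed with H at 240° (0.9). Total 4.5 kcal/mol.
Br at 180° is staggered. NH2 at 120° is gauche with Br at 180° (0.8). Total 0.8 kcal/mol.
Br at 240° is eclipsed. H at 0° is eclipsed with H at 0° (0.9); NH2 at 120° is eclipsed with H at 120° (1.6); H at 240° is eclipsed with Br at 240° (1.5). Total 4.0 kcal/mol.
Br at 300° (staggered): no non-H gauche contacts → 0.0 kcal/mol.
Max at 120° (4.5 kcal/mol), min at 300° (0.0 kcal/mol); barrier = 4.5 kcal/mol.

4.5 kcal/mol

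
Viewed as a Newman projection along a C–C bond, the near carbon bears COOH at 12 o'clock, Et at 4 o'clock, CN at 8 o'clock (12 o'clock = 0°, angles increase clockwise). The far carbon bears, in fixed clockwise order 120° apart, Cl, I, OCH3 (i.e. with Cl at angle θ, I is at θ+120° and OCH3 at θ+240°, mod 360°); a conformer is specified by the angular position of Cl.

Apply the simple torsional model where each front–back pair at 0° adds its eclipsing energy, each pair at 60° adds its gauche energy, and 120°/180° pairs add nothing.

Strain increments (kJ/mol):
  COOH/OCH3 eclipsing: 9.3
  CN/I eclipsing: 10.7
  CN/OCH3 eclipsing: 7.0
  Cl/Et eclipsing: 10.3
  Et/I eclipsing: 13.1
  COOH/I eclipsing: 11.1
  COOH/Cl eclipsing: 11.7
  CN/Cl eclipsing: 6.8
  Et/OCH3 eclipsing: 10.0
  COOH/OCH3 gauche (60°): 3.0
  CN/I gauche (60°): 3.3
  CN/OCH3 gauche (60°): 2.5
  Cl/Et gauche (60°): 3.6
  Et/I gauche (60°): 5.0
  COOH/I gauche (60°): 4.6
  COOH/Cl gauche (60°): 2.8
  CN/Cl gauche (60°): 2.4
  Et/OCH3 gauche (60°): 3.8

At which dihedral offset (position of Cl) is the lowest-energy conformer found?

Cl at 0° (eclipsed): COOH(0°)/Cl(0°) eclipsed 11.7; Et(120°)/I(120°) eclipsed 13.1; CN(240°)/OCH3(240°) eclipsed 7.0 → 31.8 kJ/mol.
Cl at 60° (staggered): COOH(0°)/Cl(60°) gauche 2.8; COOH(0°)/OCH3(300°) gauche 3.0; Et(120°)/Cl(60°) gauche 3.6; Et(120°)/I(180°) gauche 5.0; CN(240°)/I(180°) gauche 3.3; CN(240°)/OCH3(300°) gauche 2.5 → 20.2 kJ/mol.
Cl at 120° (eclipsed): COOH(0°)/OCH3(0°) eclipsed 9.3; Et(120°)/Cl(120°) eclipsed 10.3; CN(240°)/I(240°) eclipsed 10.7 → 30.3 kJ/mol.
Cl at 180° (staggered): COOH(0°)/I(300°) gauche 4.6; COOH(0°)/OCH3(60°) gauche 3.0; Et(120°)/Cl(180°) gauche 3.6; Et(120°)/OCH3(60°) gauche 3.8; CN(240°)/Cl(180°) gauche 2.4; CN(240°)/I(300°) gauche 3.3 → 20.7 kJ/mol.
Cl at 240° (eclipsed): COOH(0°)/I(0°) eclipsed 11.1; Et(120°)/OCH3(120°) eclipsed 10.0; CN(240°)/Cl(240°) eclipsed 6.8 → 27.9 kJ/mol.
Cl at 300° (staggered): COOH(0°)/Cl(300°) gauche 2.8; COOH(0°)/I(60°) gauche 4.6; Et(120°)/I(60°) gauche 5.0; Et(120°)/OCH3(180°) gauche 3.8; CN(240°)/Cl(300°) gauche 2.4; CN(240°)/OCH3(180°) gauche 2.5 → 21.1 kJ/mol.
The minimum (20.2 kJ/mol) occurs with Cl at 60°.

60°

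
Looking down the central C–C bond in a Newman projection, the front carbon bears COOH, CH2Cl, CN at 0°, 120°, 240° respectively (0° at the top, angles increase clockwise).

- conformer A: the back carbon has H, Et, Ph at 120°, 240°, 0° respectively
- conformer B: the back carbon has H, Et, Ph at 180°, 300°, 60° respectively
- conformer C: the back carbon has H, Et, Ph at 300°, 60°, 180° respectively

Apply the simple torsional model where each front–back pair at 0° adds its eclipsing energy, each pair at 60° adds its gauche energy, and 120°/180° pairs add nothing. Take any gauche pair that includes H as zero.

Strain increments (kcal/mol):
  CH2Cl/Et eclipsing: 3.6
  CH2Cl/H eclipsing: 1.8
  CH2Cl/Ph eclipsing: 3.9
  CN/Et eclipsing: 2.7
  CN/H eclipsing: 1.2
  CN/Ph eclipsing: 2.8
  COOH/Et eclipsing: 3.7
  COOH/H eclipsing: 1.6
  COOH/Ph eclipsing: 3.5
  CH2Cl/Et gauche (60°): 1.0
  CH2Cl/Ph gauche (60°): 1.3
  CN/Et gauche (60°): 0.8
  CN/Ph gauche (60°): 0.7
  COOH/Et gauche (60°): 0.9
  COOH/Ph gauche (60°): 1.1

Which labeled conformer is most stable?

C

A is eclipsed. COOH at 0° is eclipsed with Ph at 0° (3.5); CH2Cl at 120° is eclipsed with H at 120° (1.8); CN at 240° is eclipsed with Et at 240° (2.7). Total 8.0 kcal/mol.
B is staggered. COOH at 0° is gauche with Et at 300° (0.9); COOH at 0° is gauche with Ph at 60° (1.1); CH2Cl at 120° is gauche with Ph at 60° (1.3); CN at 240° is gauche with Et at 300° (0.8). Total 4.1 kcal/mol.
C is staggered. COOH at 0° is gauche with Et at 60° (0.9); CH2Cl at 120° is gauche with Et at 60° (1.0); CH2Cl at 120° is gauche with Ph at 180° (1.3); CN at 240° is gauche with Ph at 180° (0.7). Total 3.9 kcal/mol.
C has the lowest total (3.9 kcal/mol).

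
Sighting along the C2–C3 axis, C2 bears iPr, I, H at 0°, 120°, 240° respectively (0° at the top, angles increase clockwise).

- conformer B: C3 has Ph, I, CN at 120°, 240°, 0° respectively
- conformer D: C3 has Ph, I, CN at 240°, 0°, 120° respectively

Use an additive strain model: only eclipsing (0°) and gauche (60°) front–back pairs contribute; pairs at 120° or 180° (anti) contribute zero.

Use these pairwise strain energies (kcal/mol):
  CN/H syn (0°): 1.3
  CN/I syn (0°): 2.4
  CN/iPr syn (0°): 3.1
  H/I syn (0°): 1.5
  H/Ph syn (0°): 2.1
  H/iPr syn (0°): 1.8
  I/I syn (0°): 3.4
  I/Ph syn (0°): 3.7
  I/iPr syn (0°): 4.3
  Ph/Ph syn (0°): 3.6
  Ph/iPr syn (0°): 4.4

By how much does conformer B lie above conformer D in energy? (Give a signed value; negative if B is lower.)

B (eclipsed): iPr–CN eclipsed, I–Ph eclipsed, H–I eclipsed; 3.1 + 3.7 + 1.5 = 8.3 kcal/mol.
D (eclipsed): iPr–I eclipsed, I–CN eclipsed, H–Ph eclipsed; 4.3 + 2.4 + 2.1 = 8.8 kcal/mol.
E(B) − E(D) = 8.3 − 8.8 = -0.5 kcal/mol.

-0.5 kcal/mol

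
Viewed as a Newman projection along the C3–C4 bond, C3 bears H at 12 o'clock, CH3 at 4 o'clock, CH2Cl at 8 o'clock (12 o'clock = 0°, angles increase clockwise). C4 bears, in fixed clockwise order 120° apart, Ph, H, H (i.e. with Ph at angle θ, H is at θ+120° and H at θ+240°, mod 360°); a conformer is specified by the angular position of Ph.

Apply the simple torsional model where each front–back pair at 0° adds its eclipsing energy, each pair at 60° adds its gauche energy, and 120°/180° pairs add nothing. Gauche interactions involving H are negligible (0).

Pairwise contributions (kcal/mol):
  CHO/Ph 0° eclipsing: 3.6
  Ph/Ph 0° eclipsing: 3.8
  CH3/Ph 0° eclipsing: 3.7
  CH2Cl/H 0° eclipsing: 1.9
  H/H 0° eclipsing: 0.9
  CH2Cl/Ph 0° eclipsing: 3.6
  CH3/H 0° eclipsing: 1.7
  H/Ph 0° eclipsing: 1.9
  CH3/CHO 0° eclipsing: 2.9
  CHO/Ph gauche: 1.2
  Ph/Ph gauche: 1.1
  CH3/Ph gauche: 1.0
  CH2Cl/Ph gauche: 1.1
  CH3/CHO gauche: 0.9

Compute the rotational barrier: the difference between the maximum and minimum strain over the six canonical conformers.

Ph at 0° (eclipsed): H(0°)/Ph(0°) eclipsed 1.9; CH3(120°)/H(120°) eclipsed 1.7; CH2Cl(240°)/H(240°) eclipsed 1.9 → 5.5 kcal/mol.
Ph at 60° (staggered): CH3(120°)/Ph(60°) gauche 1.0 → 1.0 kcal/mol.
Ph at 120° (eclipsed): H(0°)/H(0°) eclipsed 0.9; CH3(120°)/Ph(120°) eclipsed 3.7; CH2Cl(240°)/H(240°) eclipsed 1.9 → 6.5 kcal/mol.
Ph at 180° (staggered): CH3(120°)/Ph(180°) gauche 1.0; CH2Cl(240°)/Ph(180°) gauche 1.1 → 2.1 kcal/mol.
Ph at 240° (eclipsed): H(0°)/H(0°) eclipsed 0.9; CH3(120°)/H(120°) eclipsed 1.7; CH2Cl(240°)/Ph(240°) eclipsed 3.6 → 6.2 kcal/mol.
Ph at 300° (staggered): CH2Cl(240°)/Ph(300°) gauche 1.1 → 1.1 kcal/mol.
Max at 120° (6.5 kcal/mol), min at 60° (1.0 kcal/mol); barrier = 5.5 kcal/mol.

5.5 kcal/mol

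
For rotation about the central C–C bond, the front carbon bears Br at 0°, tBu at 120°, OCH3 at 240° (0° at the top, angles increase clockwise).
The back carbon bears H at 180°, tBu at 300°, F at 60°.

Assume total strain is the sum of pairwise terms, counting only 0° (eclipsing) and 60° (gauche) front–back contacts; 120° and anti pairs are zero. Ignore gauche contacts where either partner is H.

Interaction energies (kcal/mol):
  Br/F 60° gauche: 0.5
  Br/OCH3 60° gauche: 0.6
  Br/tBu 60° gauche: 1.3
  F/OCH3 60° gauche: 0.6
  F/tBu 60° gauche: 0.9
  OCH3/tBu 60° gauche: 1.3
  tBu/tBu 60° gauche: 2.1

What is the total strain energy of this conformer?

This conformer (staggered): Br–tBu gauche, Br–F gauche, tBu–F gauche, OCH3–tBu gauche; 1.3 + 0.5 + 0.9 + 1.3 = 4.0 kcal/mol.

4.0 kcal/mol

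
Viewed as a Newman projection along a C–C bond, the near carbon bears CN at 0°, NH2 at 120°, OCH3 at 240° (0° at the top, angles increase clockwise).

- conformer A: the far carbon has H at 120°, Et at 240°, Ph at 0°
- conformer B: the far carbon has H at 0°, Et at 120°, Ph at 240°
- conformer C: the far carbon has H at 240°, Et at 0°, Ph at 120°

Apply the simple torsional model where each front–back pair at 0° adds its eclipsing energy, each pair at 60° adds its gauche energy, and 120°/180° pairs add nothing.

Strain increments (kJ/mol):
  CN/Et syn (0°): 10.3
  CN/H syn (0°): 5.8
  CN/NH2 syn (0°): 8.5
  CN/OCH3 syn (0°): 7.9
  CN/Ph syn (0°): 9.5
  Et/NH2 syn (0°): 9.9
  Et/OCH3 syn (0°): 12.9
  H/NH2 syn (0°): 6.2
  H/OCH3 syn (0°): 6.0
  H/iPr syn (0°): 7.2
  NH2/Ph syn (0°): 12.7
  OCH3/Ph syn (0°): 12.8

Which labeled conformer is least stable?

C

A (eclipsed): CN(0°)/Ph(0°) eclipsed 9.5; NH2(120°)/H(120°) eclipsed 6.2; OCH3(240°)/Et(240°) eclipsed 12.9 → 28.6 kJ/mol.
B (eclipsed): CN(0°)/H(0°) eclipsed 5.8; NH2(120°)/Et(120°) eclipsed 9.9; OCH3(240°)/Ph(240°) eclipsed 12.8 → 28.5 kJ/mol.
C (eclipsed): CN(0°)/Et(0°) eclipsed 10.3; NH2(120°)/Ph(120°) eclipsed 12.7; OCH3(240°)/H(240°) eclipsed 6.0 → 29.0 kJ/mol.
C has the highest total (29.0 kJ/mol).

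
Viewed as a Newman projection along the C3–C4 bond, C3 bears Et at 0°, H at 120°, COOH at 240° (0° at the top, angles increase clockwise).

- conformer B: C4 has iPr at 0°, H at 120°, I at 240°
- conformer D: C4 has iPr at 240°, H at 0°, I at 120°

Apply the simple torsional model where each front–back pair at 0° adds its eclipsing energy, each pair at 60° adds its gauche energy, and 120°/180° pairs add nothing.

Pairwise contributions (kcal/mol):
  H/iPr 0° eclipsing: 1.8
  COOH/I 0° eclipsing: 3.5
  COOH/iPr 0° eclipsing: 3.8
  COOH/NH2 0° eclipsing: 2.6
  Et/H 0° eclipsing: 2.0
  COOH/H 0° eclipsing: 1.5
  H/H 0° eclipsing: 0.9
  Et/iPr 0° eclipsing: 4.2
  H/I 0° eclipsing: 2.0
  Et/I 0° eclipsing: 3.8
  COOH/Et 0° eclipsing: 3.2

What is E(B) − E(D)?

B (eclipsed): Et(0°)/iPr(0°) eclipsed 4.2; H(120°)/H(120°) eclipsed 0.9; COOH(240°)/I(240°) eclipsed 3.5 → 8.6 kcal/mol.
D (eclipsed): Et(0°)/H(0°) eclipsed 2.0; H(120°)/I(120°) eclipsed 2.0; COOH(240°)/iPr(240°) eclipsed 3.8 → 7.8 kcal/mol.
E(B) − E(D) = 8.6 − 7.8 = +0.8 kcal/mol.

+0.8 kcal/mol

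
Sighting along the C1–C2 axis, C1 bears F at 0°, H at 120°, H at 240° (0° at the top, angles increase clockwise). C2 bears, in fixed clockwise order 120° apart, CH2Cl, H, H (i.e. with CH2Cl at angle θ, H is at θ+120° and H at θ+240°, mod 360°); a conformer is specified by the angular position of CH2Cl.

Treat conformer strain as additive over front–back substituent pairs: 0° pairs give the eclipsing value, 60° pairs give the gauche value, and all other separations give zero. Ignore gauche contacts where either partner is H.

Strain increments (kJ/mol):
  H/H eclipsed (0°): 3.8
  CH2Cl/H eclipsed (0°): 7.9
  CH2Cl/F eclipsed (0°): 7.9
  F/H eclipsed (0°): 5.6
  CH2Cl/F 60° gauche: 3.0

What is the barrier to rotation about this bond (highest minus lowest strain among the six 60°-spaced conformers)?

CH2Cl at 0° (eclipsed): F–CH2Cl eclipsed, H–H eclipsed, H–H eclipsed; 7.9 + 3.8 + 3.8 = 15.5 kJ/mol.
CH2Cl at 60° (staggered): F–CH2Cl gauche; 3.0 = 3.0 kJ/mol.
CH2Cl at 120° (eclipsed): F–H eclipsed, H–CH2Cl eclipsed, H–H eclipsed; 5.6 + 7.9 + 3.8 = 17.3 kJ/mol.
CH2Cl at 180° (staggered): no non-H gauche contacts → 0.0 kJ/mol.
CH2Cl at 240° (eclipsed): F–H eclipsed, H–H eclipsed, H–CH2Cl eclipsed; 5.6 + 3.8 + 7.9 = 17.3 kJ/mol.
CH2Cl at 300° (staggered): F–CH2Cl gauche; 3.0 = 3.0 kJ/mol.
Max at 120° (17.3 kJ/mol), min at 180° (0.0 kJ/mol); barrier = 17.3 kJ/mol.

17.3 kJ/mol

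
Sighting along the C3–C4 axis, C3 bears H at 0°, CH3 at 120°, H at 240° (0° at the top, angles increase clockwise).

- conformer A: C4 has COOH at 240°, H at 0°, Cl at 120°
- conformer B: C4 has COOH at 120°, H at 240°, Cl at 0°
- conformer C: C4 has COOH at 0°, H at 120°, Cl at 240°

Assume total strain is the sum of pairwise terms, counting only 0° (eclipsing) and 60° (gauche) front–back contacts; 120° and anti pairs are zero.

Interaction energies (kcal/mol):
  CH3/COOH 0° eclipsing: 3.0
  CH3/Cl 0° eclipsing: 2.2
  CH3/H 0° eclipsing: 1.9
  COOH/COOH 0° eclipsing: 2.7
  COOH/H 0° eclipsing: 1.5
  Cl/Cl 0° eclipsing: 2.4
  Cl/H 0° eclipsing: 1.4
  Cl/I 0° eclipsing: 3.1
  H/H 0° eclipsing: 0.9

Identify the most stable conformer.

A (eclipsed): H–H eclipsed, CH3–Cl eclipsed, H–COOH eclipsed; 0.9 + 2.2 + 1.5 = 4.6 kcal/mol.
B (eclipsed): H–Cl eclipsed, CH3–COOH eclipsed, H–H eclipsed; 1.4 + 3.0 + 0.9 = 5.3 kcal/mol.
C (eclipsed): H–COOH eclipsed, CH3–H eclipsed, H–Cl eclipsed; 1.5 + 1.9 + 1.4 = 4.8 kcal/mol.
A has the lowest total (4.6 kcal/mol).

A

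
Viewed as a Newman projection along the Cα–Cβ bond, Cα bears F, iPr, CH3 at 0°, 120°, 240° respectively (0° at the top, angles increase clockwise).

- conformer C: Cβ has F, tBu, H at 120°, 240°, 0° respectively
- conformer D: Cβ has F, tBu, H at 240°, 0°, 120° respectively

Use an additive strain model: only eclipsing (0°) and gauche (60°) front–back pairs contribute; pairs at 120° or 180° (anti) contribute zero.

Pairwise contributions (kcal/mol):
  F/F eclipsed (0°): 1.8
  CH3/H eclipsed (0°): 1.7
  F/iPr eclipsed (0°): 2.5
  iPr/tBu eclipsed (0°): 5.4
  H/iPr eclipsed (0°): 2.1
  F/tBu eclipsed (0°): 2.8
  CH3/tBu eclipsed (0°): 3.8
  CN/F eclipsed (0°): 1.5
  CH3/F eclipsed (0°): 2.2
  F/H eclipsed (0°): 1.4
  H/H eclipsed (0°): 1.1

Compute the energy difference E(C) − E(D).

C (eclipsed): F(0°)/H(0°) eclipsed 1.4; iPr(120°)/F(120°) eclipsed 2.5; CH3(240°)/tBu(240°) eclipsed 3.8 → 7.7 kcal/mol.
D (eclipsed): F(0°)/tBu(0°) eclipsed 2.8; iPr(120°)/H(120°) eclipsed 2.1; CH3(240°)/F(240°) eclipsed 2.2 → 7.1 kcal/mol.
E(C) − E(D) = 7.7 − 7.1 = +0.6 kcal/mol.

+0.6 kcal/mol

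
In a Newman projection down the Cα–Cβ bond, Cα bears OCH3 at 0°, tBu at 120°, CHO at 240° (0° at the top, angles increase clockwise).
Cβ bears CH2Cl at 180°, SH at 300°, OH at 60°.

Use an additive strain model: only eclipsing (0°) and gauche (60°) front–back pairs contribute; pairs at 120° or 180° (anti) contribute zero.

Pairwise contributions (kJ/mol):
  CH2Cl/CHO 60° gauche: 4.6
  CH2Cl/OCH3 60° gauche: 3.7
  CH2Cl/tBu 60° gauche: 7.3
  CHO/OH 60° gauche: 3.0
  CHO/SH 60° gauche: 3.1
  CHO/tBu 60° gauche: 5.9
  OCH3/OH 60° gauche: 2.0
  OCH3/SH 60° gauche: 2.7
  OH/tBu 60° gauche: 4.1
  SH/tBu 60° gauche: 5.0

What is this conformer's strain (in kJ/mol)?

23.8 kJ/mol

This conformer (staggered): OCH3–SH gauche, OCH3–OH gauche, tBu–CH2Cl gauche, tBu–OH gauche, CHO–CH2Cl gauche, CHO–SH gauche; 2.7 + 2.0 + 7.3 + 4.1 + 4.6 + 3.1 = 23.8 kJ/mol.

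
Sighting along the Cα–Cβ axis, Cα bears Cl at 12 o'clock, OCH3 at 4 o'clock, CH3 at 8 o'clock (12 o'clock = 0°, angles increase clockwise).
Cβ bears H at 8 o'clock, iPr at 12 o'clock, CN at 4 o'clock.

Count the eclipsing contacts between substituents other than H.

2

Non-H eclipsing pairs: Cl(0°)/iPr(0°); OCH3(120°)/CN(120°) — 2 interactions.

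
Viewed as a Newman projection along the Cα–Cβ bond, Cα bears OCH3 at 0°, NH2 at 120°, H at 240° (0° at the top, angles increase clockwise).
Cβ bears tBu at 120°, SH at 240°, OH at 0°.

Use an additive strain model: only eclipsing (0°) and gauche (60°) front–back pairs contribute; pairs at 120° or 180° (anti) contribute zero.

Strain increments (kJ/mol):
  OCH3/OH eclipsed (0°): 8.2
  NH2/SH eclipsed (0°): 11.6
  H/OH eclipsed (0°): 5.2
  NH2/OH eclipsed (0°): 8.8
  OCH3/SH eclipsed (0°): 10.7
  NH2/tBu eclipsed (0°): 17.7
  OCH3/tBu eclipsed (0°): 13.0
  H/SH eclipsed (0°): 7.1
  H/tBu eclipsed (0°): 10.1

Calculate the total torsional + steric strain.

This conformer (eclipsed): OCH3–OH eclipsed, NH2–tBu eclipsed, H–SH eclipsed; 8.2 + 17.7 + 7.1 = 33.0 kJ/mol.

33.0 kJ/mol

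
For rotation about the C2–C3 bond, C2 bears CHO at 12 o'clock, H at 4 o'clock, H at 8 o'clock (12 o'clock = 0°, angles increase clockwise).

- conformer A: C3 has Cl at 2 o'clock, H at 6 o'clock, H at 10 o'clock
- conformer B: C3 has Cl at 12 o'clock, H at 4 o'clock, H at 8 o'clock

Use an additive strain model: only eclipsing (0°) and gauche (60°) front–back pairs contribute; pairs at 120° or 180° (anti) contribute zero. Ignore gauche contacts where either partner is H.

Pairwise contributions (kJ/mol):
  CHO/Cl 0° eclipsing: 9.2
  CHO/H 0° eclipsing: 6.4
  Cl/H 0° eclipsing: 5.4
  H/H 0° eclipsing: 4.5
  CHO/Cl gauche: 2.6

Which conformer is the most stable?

A (staggered): CHO–Cl gauche; 2.6 = 2.6 kJ/mol.
B (eclipsed): CHO–Cl eclipsed, H–H eclipsed, H–H eclipsed; 9.2 + 4.5 + 4.5 = 18.2 kJ/mol.
A has the lowest total (2.6 kJ/mol).

A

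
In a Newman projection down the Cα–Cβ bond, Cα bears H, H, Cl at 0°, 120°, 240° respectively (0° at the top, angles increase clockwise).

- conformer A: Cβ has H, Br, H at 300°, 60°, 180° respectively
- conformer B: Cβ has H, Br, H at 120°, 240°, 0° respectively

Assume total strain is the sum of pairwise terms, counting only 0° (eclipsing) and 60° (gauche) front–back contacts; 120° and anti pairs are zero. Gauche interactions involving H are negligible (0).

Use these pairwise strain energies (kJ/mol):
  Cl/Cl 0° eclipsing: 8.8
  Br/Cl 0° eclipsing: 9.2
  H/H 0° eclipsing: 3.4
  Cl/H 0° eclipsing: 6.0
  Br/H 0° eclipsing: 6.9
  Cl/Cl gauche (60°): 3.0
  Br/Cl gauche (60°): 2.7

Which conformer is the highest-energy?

B

A (staggered): no non-H gauche contacts → 0.0 kJ/mol.
B (eclipsed): H–H eclipsed, H–H eclipsed, Cl–Br eclipsed; 3.4 + 3.4 + 9.2 = 16.0 kJ/mol.
B has the highest total (16.0 kJ/mol).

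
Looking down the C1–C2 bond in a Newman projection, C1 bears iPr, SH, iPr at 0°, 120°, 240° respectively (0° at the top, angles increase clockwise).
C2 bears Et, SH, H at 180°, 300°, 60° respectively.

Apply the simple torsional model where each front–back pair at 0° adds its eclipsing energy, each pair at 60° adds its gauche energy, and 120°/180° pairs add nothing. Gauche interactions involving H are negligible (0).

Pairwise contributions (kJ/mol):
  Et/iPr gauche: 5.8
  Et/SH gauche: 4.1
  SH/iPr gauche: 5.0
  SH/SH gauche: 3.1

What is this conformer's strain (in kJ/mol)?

This conformer is staggered. iPr at 0° is gauche with SH at 300° (5.0); SH at 120° is gauche with Et at 180° (4.1); iPr at 240° is gauche with Et at 180° (5.8); iPr at 240° is gauche with SH at 300° (5.0). Total 19.9 kJ/mol.

19.9 kJ/mol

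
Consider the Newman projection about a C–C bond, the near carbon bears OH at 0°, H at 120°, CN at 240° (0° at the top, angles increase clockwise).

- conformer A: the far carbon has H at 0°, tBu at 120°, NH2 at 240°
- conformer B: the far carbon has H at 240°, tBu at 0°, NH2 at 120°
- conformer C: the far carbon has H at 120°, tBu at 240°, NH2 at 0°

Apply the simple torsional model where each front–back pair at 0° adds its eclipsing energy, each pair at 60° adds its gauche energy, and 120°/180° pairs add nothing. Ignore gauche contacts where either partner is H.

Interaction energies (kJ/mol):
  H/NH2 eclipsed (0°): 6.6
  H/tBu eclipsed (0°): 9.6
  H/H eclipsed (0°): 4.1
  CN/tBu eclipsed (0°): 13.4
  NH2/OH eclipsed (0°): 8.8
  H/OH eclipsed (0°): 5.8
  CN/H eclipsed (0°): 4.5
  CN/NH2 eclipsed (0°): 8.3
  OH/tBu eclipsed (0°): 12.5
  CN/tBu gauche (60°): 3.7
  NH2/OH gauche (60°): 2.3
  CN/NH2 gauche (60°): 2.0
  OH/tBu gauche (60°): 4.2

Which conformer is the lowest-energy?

A (eclipsed): OH–H eclipsed, H–tBu eclipsed, CN–NH2 eclipsed; 5.8 + 9.6 + 8.3 = 23.7 kJ/mol.
B (eclipsed): OH–tBu eclipsed, H–NH2 eclipsed, CN–H eclipsed; 12.5 + 6.6 + 4.5 = 23.6 kJ/mol.
C (eclipsed): OH–NH2 eclipsed, H–H eclipsed, CN–tBu eclipsed; 8.8 + 4.1 + 13.4 = 26.3 kJ/mol.
B has the lowest total (23.6 kJ/mol).

B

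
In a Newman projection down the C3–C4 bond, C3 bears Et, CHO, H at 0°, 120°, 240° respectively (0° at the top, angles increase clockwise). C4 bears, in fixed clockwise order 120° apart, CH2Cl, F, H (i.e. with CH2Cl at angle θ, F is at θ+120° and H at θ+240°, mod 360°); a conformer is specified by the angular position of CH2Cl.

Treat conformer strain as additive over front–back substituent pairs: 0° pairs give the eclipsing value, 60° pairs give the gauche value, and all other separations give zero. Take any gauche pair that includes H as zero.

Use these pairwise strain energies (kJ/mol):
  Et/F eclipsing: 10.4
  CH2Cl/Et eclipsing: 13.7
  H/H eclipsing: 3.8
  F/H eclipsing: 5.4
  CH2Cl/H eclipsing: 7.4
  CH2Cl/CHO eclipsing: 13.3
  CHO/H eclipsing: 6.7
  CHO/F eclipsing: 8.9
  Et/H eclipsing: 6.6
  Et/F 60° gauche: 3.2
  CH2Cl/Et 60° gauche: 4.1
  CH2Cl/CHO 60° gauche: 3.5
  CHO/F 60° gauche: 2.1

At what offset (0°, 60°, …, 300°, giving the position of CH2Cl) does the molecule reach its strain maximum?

CH2Cl at 0° is eclipsed. Et at 0° is eclipsed with CH2Cl at 0° (13.7); CHO at 120° is eclipsed with F at 120° (8.9); H at 240° is eclipsed with H at 240° (3.8). Total 26.4 kJ/mol.
CH2Cl at 60° is staggered. Et at 0° is gauche with CH2Cl at 60° (4.1); CHO at 120° is gauche with CH2Cl at 60° (3.5); CHO at 120° is gauche with F at 180° (2.1). Total 9.7 kJ/mol.
CH2Cl at 120° is eclipsed. Et at 0° is eclipsed with H at 0° (6.6); CHO at 120° is eclipsed with CH2Cl at 120° (13.3); H at 240° is eclipsed with F at 240° (5.4). Total 25.3 kJ/mol.
CH2Cl at 180° is staggered. Et at 0° is gauche with F at 300° (3.2); CHO at 120° is gauche with CH2Cl at 180° (3.5). Total 6.7 kJ/mol.
CH2Cl at 240° is eclipsed. Et at 0° is eclipsed with F at 0° (10.4); CHO at 120° is eclipsed with H at 120° (6.7); H at 240° is eclipsed with CH2Cl at 240° (7.4). Total 24.5 kJ/mol.
CH2Cl at 300° is staggered. Et at 0° is gauche with CH2Cl at 300° (4.1); Et at 0° is gauche with F at 60° (3.2); CHO at 120° is gauche with F at 60° (2.1). Total 9.4 kJ/mol.
The maximum (26.4 kJ/mol) occurs with CH2Cl at 0°.

0°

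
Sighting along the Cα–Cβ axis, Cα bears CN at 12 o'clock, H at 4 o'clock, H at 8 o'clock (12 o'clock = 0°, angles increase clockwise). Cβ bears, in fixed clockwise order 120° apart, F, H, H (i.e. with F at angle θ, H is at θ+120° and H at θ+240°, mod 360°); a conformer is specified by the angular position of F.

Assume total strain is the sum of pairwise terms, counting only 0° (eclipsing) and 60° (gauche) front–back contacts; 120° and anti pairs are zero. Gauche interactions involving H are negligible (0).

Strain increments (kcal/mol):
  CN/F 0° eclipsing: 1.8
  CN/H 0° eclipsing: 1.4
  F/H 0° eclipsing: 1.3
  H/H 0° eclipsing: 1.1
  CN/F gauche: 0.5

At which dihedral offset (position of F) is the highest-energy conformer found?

F at 0° is eclipsed. CN at 0° is eclipsed with F at 0° (1.8); H at 120° is eclipsed with H at 120° (1.1); H at 240° is eclipsed with H at 240° (1.1). Total 4.0 kcal/mol.
F at 60° is staggered. CN at 0° is gauche with F at 60° (0.5). Total 0.5 kcal/mol.
F at 120° is eclipsed. CN at 0° is eclipsed with H at 0° (1.4); H at 120° is eclipsed with F at 120° (1.3); H at 240° is eclipsed with H at 240° (1.1). Total 3.8 kcal/mol.
F at 180° (staggered): no non-H gauche contacts → 0.0 kcal/mol.
F at 240° is eclipsed. CN at 0° is eclipsed with H at 0° (1.4); H at 120° is eclipsed with H at 120° (1.1); H at 240° is eclipsed with F at 240° (1.3). Total 3.8 kcal/mol.
F at 300° is staggered. CN at 0° is gauche with F at 300° (0.5). Total 0.5 kcal/mol.
The maximum (4.0 kcal/mol) occurs with F at 0°.

0°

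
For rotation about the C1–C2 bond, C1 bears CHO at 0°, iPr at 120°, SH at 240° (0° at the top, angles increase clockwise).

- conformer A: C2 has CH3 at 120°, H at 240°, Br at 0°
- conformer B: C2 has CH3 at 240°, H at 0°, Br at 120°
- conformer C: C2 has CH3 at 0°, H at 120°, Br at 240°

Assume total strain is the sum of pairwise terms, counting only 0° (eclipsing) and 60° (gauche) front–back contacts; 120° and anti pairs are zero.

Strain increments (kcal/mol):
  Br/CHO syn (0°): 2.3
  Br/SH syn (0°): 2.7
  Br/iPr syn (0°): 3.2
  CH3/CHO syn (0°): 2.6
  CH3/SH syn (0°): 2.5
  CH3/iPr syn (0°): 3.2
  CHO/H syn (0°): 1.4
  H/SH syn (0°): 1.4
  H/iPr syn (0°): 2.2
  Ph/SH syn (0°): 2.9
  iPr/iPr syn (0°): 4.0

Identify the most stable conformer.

A (eclipsed): CHO–Br eclipsed, iPr–CH3 eclipsed, SH–H eclipsed; 2.3 + 3.2 + 1.4 = 6.9 kcal/mol.
B (eclipsed): CHO–H eclipsed, iPr–Br eclipsed, SH–CH3 eclipsed; 1.4 + 3.2 + 2.5 = 7.1 kcal/mol.
C (eclipsed): CHO–CH3 eclipsed, iPr–H eclipsed, SH–Br eclipsed; 2.6 + 2.2 + 2.7 = 7.5 kcal/mol.
A has the lowest total (6.9 kcal/mol).

A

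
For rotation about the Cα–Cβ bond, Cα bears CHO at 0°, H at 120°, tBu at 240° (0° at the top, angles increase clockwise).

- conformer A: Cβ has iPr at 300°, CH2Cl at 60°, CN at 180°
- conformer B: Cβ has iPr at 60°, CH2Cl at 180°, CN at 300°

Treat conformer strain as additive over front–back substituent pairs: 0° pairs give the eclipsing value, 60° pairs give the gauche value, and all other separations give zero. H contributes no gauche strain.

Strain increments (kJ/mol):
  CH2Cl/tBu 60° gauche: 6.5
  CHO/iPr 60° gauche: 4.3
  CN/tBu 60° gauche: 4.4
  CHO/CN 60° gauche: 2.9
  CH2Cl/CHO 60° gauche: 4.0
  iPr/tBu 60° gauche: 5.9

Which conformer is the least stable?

A

A is staggered. CHO at 0° is gauche with iPr at 300° (4.3); CHO at 0° is gauche with CH2Cl at 60° (4.0); tBu at 240° is gauche with iPr at 300° (5.9); tBu at 240° is gauche with CN at 180° (4.4). Total 18.6 kJ/mol.
B is staggered. CHO at 0° is gauche with iPr at 60° (4.3); CHO at 0° is gauche with CN at 300° (2.9); tBu at 240° is gauche with CH2Cl at 180° (6.5); tBu at 240° is gauche with CN at 300° (4.4). Total 18.1 kJ/mol.
A has the highest total (18.6 kJ/mol).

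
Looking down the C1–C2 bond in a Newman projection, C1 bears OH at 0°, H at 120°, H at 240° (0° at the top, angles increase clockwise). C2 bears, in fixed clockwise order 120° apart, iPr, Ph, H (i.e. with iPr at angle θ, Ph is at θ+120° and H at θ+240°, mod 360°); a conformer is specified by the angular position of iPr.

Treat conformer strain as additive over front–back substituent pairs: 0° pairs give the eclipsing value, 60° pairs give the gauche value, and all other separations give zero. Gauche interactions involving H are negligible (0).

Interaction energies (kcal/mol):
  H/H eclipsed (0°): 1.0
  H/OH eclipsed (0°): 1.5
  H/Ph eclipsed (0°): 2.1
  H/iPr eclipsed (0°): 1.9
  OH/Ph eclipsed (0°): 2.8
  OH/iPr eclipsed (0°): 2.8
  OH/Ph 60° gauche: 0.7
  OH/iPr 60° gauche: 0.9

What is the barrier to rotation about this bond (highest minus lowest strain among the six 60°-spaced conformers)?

iPr at 0° (eclipsed): OH–iPr eclipsed, H–Ph eclipsed, H–H eclipsed; 2.8 + 2.1 + 1.0 = 5.9 kcal/mol.
iPr at 60° (staggered): OH–iPr gauche; 0.9 = 0.9 kcal/mol.
iPr at 120° (eclipsed): OH–H eclipsed, H–iPr eclipsed, H–Ph eclipsed; 1.5 + 1.9 + 2.1 = 5.5 kcal/mol.
iPr at 180° (staggered): OH–Ph gauche; 0.7 = 0.7 kcal/mol.
iPr at 240° (eclipsed): OH–Ph eclipsed, H–H eclipsed, H–iPr eclipsed; 2.8 + 1.0 + 1.9 = 5.7 kcal/mol.
iPr at 300° (staggered): OH–iPr gauche, OH–Ph gauche; 0.9 + 0.7 = 1.6 kcal/mol.
Max at 0° (5.9 kcal/mol), min at 180° (0.7 kcal/mol); barrier = 5.2 kcal/mol.

5.2 kcal/mol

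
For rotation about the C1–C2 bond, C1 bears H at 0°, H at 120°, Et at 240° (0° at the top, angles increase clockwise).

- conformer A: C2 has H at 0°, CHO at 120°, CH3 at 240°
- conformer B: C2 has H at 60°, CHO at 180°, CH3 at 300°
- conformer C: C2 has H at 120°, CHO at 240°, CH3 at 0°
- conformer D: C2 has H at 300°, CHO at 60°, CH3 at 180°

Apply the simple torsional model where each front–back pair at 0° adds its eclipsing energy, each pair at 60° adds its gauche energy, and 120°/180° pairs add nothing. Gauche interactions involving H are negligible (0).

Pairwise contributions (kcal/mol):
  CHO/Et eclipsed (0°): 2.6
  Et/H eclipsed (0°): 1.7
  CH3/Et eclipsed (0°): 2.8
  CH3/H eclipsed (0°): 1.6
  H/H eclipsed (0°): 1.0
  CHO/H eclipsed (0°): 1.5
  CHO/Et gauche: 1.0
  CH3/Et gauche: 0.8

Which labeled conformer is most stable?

D

A (eclipsed): H(0°)/H(0°) eclipsed 1.0; H(120°)/CHO(120°) eclipsed 1.5; Et(240°)/CH3(240°) eclipsed 2.8 → 5.3 kcal/mol.
B (staggered): Et(240°)/CHO(180°) gauche 1.0; Et(240°)/CH3(300°) gauche 0.8 → 1.8 kcal/mol.
C (eclipsed): H(0°)/CH3(0°) eclipsed 1.6; H(120°)/H(120°) eclipsed 1.0; Et(240°)/CHO(240°) eclipsed 2.6 → 5.2 kcal/mol.
D (staggered): Et(240°)/CH3(180°) gauche 0.8 → 0.8 kcal/mol.
D has the lowest total (0.8 kcal/mol).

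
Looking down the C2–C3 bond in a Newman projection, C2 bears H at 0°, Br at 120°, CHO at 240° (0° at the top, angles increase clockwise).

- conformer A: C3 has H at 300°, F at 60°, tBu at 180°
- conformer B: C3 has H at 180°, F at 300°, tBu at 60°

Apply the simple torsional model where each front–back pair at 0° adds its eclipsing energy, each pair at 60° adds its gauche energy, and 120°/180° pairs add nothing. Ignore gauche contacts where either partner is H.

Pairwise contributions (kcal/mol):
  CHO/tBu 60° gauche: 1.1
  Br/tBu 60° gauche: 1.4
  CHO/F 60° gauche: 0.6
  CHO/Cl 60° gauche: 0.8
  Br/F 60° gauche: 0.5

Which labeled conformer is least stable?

A is staggered. Br at 120° is gauche with F at 60° (0.5); Br at 120° is gauche with tBu at 180° (1.4); CHO at 240° is gauche with tBu at 180° (1.1). Total 3.0 kcal/mol.
B is staggered. Br at 120° is gauche with tBu at 60° (1.4); CHO at 240° is gauche with F at 300° (0.6). Total 2.0 kcal/mol.
A has the highest total (3.0 kcal/mol).

A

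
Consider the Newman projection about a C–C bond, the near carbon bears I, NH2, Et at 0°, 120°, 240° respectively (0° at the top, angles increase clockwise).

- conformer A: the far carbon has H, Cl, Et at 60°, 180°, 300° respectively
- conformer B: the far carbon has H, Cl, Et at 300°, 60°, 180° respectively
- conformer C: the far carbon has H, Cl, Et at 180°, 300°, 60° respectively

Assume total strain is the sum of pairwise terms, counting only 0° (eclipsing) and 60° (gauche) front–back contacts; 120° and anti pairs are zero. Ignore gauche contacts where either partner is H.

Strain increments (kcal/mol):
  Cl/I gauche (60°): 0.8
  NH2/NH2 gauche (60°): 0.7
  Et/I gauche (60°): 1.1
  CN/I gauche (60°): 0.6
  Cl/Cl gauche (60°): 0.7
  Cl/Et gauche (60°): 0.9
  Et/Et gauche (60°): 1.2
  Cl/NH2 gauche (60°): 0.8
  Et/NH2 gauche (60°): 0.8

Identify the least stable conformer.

A (staggered): I–Et gauche, NH2–Cl gauche, Et–Cl gauche, Et–Et gauche; 1.1 + 0.8 + 0.9 + 1.2 = 4.0 kcal/mol.
B (staggered): I–Cl gauche, NH2–Cl gauche, NH2–Et gauche, Et–Et gauche; 0.8 + 0.8 + 0.8 + 1.2 = 3.6 kcal/mol.
C (staggered): I–Cl gauche, I–Et gauche, NH2–Et gauche, Et–Cl gauche; 0.8 + 1.1 + 0.8 + 0.9 = 3.6 kcal/mol.
A has the highest total (4.0 kcal/mol).

A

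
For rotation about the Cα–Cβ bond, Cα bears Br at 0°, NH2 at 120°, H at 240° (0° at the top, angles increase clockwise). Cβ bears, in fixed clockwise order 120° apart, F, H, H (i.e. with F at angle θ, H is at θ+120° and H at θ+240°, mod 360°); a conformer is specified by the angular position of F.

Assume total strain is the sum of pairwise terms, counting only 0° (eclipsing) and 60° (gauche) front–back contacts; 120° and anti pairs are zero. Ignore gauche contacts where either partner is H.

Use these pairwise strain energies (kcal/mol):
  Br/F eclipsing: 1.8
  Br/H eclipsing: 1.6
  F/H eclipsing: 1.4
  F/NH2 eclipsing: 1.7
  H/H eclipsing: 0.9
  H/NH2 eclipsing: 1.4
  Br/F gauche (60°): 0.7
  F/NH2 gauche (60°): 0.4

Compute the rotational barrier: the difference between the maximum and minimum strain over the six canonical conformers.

F at 0° (eclipsed): Br(0°)/F(0°) eclipsed 1.8; NH2(120°)/H(120°) eclipsed 1.4; H(240°)/H(240°) eclipsed 0.9 → 4.1 kcal/mol.
F at 60° (staggered): Br(0°)/F(60°) gauche 0.7; NH2(120°)/F(60°) gauche 0.4 → 1.1 kcal/mol.
F at 120° (eclipsed): Br(0°)/H(0°) eclipsed 1.6; NH2(120°)/F(120°) eclipsed 1.7; H(240°)/H(240°) eclipsed 0.9 → 4.2 kcal/mol.
F at 180° (staggered): NH2(120°)/F(180°) gauche 0.4 → 0.4 kcal/mol.
F at 240° (eclipsed): Br(0°)/H(0°) eclipsed 1.6; NH2(120°)/H(120°) eclipsed 1.4; H(240°)/F(240°) eclipsed 1.4 → 4.4 kcal/mol.
F at 300° (staggered): Br(0°)/F(300°) gauche 0.7 → 0.7 kcal/mol.
Max at 240° (4.4 kcal/mol), min at 180° (0.4 kcal/mol); barrier = 4.0 kcal/mol.

4.0 kcal/mol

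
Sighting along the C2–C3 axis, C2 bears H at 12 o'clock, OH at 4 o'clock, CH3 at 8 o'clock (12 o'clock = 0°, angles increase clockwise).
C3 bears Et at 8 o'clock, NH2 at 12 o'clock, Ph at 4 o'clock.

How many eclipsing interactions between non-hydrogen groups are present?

2

Non-H eclipsing pairs: OH(120°)/Ph(120°); CH3(240°)/Et(240°) — 2 interactions.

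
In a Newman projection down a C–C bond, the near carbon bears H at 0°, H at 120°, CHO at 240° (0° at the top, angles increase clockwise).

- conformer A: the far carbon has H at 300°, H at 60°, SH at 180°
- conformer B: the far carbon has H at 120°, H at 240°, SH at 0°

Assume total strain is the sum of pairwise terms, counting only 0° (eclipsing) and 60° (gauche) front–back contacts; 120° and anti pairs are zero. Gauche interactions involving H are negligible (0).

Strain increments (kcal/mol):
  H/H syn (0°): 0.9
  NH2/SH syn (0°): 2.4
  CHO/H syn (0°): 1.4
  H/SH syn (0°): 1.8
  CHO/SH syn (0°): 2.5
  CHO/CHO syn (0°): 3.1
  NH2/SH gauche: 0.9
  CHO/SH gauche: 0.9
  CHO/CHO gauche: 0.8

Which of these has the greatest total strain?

B

A is staggered. CHO at 240° is gauche with SH at 180° (0.9). Total 0.9 kcal/mol.
B is eclipsed. H at 0° is eclipsed with SH at 0° (1.8); H at 120° is eclipsed with H at 120° (0.9); CHO at 240° is eclipsed with H at 240° (1.4). Total 4.1 kcal/mol.
B has the highest total (4.1 kcal/mol).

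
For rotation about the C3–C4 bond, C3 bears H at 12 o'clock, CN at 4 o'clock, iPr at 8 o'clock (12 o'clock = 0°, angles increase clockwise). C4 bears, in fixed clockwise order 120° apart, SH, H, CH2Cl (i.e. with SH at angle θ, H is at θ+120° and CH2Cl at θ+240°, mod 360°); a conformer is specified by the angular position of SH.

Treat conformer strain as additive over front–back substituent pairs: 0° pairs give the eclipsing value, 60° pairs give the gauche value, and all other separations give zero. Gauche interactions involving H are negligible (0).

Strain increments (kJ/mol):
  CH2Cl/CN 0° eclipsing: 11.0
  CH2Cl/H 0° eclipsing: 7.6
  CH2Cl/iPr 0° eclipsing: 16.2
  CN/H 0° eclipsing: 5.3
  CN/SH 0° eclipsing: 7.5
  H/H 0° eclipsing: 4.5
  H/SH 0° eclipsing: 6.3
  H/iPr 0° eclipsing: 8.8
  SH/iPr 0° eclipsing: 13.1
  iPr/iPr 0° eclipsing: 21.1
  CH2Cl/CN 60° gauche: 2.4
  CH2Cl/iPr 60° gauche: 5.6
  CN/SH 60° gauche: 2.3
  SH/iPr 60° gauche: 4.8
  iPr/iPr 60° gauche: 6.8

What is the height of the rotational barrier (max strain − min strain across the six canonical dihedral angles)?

SH at 0° is eclipsed. H at 0° is eclipsed with SH at 0° (6.3); CN at 120° is eclipsed with H at 120° (5.3); iPr at 240° is eclipsed with CH2Cl at 240° (16.2). Total 27.8 kJ/mol.
SH at 60° is staggered. CN at 120° is gauche with SH at 60° (2.3); iPr at 240° is gauche with CH2Cl at 300° (5.6). Total 7.9 kJ/mol.
SH at 120° is eclipsed. H at 0° is eclipsed with CH2Cl at 0° (7.6); CN at 120° is eclipsed with SH at 120° (7.5); iPr at 240° is eclipsed with H at 240° (8.8). Total 23.9 kJ/mol.
SH at 180° is staggered. CN at 120° is gauche with SH at 180° (2.3); CN at 120° is gauche with CH2Cl at 60° (2.4); iPr at 240° is gauche with SH at 180° (4.8). Total 9.5 kJ/mol.
SH at 240° is eclipsed. H at 0° is eclipsed with H at 0° (4.5); CN at 120° is eclipsed with CH2Cl at 120° (11.0); iPr at 240° is eclipsed with SH at 240° (13.1). Total 28.6 kJ/mol.
SH at 300° is staggered. CN at 120° is gauche with CH2Cl at 180° (2.4); iPr at 240° is gauche with SH at 300° (4.8); iPr at 240° is gauche with CH2Cl at 180° (5.6). Total 12.8 kJ/mol.
Max at 240° (28.6 kJ/mol), min at 60° (7.9 kJ/mol); barrier = 20.7 kJ/mol.

20.7 kJ/mol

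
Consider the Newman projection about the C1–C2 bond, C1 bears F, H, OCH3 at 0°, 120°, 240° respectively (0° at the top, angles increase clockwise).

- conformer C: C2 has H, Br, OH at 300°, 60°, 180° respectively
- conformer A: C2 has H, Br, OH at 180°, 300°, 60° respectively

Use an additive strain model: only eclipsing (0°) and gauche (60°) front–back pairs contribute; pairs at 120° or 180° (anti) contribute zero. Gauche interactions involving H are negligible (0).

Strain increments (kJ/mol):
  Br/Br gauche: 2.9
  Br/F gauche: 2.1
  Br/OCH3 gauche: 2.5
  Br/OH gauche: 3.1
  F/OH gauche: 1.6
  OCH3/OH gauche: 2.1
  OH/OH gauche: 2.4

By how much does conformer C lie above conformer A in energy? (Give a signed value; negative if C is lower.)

C is staggered. F at 0° is gauche with Br at 60° (2.1); OCH3 at 240° is gauche with OH at 180° (2.1). Total 4.2 kJ/mol.
A is staggered. F at 0° is gauche with Br at 300° (2.1); F at 0° is gauche with OH at 60° (1.6); OCH3 at 240° is gauche with Br at 300° (2.5). Total 6.2 kJ/mol.
E(C) − E(A) = 4.2 − 6.2 = -2.0 kJ/mol.

-2.0 kJ/mol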